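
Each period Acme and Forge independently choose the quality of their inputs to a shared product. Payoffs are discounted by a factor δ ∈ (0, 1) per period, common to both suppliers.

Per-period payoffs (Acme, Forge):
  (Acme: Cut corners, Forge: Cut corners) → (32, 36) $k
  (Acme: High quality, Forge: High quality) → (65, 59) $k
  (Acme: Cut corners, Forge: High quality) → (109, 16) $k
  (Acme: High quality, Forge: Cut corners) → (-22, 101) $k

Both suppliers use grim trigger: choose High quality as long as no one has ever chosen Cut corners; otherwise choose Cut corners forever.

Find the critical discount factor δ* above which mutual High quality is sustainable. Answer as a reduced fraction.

42/65

Acme's threshold: (109−65)/(109−32) = 4/7.
Forge's threshold: (101−59)/(101−36) = 42/65.
4/7 < 42/65, so Forge binds and δ* = 42/65.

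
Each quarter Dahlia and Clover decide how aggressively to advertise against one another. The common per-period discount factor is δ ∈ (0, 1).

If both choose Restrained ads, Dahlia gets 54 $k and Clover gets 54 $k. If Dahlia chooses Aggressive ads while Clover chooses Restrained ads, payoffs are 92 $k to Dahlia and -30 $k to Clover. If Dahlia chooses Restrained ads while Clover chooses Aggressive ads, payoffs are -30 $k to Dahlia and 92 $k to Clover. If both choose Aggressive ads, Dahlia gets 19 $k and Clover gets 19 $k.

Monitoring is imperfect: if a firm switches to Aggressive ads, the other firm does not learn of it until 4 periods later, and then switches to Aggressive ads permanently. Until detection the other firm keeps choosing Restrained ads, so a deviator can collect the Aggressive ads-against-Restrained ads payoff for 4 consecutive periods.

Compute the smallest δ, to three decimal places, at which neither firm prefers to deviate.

A deviator earns 92 for 4 periods, then 19 forever; cooperating earns 54 forever. Multiplying the IC by (1−δ):
54 ≥ 92(1−δ^4) + 19δ^4, so 73·δ^4 ≥ 38 and δ^4 ≥ 38/73.
δ ≥ (38/73)^(1/4) ≈ 0.849.

0.849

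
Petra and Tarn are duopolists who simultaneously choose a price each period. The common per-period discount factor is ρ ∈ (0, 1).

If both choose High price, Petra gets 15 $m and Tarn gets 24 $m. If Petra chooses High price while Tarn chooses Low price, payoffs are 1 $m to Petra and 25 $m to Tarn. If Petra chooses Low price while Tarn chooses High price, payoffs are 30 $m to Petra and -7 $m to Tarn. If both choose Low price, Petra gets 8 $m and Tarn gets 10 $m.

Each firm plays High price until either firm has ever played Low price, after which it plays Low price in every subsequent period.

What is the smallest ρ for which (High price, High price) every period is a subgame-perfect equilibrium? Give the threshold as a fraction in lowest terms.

Petra: cooperation gives 15 each period; deviation gives 30 once then 8 forever.
  15/(1−ρ) ≥ 30 + 8ρ/(1−ρ) ⇒ ρ ≥ 15/22.
Tarn: cooperation gives 24 each period; deviation gives 25 once then 10 forever.
  ρ ≥ 1/15.
Both must hold, so the binding constraint is Petra's: ρ ≥ 15/22.

15/22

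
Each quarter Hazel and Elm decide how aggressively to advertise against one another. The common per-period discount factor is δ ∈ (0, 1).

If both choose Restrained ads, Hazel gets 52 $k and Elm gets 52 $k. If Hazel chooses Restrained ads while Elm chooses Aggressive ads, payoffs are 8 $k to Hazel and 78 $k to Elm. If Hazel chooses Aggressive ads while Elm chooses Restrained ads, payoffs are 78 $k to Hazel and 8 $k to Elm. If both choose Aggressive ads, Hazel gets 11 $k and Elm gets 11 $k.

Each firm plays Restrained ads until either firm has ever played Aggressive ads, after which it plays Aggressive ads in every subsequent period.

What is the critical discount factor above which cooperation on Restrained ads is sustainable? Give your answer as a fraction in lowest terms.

26/67

Cooperation forever yields 52 each period: 52/(1−δ).
Deviating yields 78 once, then 11 forever: 78 + 11δ/(1−δ).
No profitable deviation requires 52/(1−δ) ≥ 78 + 11δ/(1−δ).
Multiplying by (1−δ): 52 ≥ 78(1−δ) + 11δ = 78 − 67δ.
So 67δ ≥ 26, i.e. δ ≥ 26/67.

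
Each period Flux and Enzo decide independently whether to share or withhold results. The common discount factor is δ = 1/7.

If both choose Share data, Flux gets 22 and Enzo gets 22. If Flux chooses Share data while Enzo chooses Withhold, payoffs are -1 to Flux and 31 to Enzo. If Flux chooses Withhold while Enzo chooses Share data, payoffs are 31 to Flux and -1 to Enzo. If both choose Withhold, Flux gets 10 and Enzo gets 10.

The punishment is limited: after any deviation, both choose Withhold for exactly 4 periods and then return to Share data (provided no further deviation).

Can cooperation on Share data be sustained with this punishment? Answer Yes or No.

IC: δ+…+δ^4 ≥ (31−22)/(22−10) = 3/4.
At δ = 1/7: partial sum = 0.1666 < 0.7500. Cooperation not sustainable.

No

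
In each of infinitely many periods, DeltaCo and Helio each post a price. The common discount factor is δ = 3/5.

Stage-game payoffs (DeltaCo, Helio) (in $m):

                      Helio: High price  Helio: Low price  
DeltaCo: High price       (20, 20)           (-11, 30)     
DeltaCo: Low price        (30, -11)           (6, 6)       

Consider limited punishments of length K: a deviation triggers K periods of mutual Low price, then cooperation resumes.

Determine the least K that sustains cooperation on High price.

IC: δ(1−δ^K)/(1−δ) ≥ (30−20)/(20−6) = 5/7.
With δ = 3/5: need 1 − δ^K ≥ 5/7·(1−3/5)/(3/5), i.e. δ^K ≤ 0.5238.
Since (3/5)^1 = 0.6000 and (3/5)^2 = 0.3600, the smallest such K is 2.

2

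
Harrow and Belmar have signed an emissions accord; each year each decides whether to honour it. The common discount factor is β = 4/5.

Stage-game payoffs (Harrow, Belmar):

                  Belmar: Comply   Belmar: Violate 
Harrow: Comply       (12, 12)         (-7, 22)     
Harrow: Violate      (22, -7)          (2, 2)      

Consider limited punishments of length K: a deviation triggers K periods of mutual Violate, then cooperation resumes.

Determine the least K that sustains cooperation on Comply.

2

IC: β(1−β^K)/(1−β) ≥ (22−12)/(12−2) = 1.
With β = 4/5: need 1 − β^K ≥ 1·(1−4/5)/(4/5), i.e. β^K ≤ 0.7500.
Since (4/5)^1 = 0.8000 and (4/5)^2 = 0.6400, the smallest such K is 2.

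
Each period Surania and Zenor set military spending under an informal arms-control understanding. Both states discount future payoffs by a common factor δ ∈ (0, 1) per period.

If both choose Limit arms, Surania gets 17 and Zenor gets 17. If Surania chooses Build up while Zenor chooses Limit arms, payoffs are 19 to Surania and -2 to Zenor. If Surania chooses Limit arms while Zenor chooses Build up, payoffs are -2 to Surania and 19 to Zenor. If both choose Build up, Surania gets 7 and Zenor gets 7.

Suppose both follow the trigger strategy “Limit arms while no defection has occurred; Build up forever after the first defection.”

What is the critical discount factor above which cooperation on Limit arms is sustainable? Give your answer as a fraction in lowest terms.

1/6

Under grim trigger the critical discount factor is (T−C)/(T−P) with T = 19, C = 17, P = 7.
δ* = (19−17)/(19−7) = 2/12 = 1/6.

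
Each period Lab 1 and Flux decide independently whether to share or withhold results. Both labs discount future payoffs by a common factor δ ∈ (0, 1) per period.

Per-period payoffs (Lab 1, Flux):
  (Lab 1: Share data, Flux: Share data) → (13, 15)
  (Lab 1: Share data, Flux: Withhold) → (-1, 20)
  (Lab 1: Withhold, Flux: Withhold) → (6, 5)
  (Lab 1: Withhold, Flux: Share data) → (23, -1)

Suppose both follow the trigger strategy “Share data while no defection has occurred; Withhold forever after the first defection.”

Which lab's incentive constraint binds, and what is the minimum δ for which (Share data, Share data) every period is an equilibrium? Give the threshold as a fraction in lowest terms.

Lab 1: cooperation gives 13 each period; deviation gives 23 once then 6 forever.
  13/(1−δ) ≥ 23 + 6δ/(1−δ) ⇒ δ ≥ 10/17.
Flux: cooperation gives 15 each period; deviation gives 20 once then 5 forever.
  δ ≥ 5/15 = 1/3.
Both must hold, so the binding constraint is Lab 1's: δ ≥ 10/17.

Lab 1; δ ≥ 10/17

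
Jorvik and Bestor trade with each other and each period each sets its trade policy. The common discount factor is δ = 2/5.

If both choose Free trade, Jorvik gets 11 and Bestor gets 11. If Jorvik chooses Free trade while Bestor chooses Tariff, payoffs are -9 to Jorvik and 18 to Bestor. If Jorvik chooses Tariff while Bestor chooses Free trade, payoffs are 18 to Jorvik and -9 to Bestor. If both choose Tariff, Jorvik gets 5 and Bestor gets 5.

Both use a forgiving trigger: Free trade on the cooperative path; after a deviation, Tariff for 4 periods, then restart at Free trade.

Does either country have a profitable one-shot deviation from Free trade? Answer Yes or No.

Yes

IC: δ+…+δ^4 ≥ (18−11)/(11−5) = 7/6.
At δ = 2/5: partial sum = 0.6496 < 1.1667. Cooperation not sustainable.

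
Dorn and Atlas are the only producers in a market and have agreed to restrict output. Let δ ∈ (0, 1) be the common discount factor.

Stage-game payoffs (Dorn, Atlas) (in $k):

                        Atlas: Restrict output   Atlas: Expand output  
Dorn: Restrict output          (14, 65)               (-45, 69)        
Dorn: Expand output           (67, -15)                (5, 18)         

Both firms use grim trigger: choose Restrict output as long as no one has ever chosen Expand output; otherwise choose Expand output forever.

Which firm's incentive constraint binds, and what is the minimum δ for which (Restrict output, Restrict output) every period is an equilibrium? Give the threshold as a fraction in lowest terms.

Dorn's threshold: (67−14)/(67−5) = 53/62.
Atlas's threshold: (69−65)/(69−18) = 4/51.
53/62 > 4/51, so Dorn binds and δ* = 53/62.

Dorn; δ ≥ 53/62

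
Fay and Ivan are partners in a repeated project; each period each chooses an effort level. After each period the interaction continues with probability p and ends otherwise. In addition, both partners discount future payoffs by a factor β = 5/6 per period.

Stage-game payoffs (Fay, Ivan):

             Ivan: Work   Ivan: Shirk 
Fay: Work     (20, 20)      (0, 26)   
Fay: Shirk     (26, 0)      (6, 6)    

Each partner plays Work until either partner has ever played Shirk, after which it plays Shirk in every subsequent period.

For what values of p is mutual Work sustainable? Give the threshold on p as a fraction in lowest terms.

9/25

Expected continuation weight on next period's payoff is β·p = 5/6·p, which plays the role of the discount factor.
Cooperation requires 5/6·p ≥ (26−20)/(26−6) = 3/10, hence p ≥ 9/25.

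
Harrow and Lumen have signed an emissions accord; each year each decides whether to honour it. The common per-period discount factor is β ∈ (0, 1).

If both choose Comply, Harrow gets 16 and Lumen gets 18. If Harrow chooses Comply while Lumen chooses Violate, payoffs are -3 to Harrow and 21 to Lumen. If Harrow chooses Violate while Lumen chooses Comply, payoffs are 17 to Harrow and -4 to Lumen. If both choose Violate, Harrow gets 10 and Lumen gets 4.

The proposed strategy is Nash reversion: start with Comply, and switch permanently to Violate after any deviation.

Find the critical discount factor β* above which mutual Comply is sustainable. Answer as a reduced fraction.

3/17

Harrow's threshold: (17−16)/(17−10) = 1/7.
Lumen's threshold: (21−18)/(21−4) = 3/17.
1/7 < 3/17, so Lumen binds and β* = 3/17.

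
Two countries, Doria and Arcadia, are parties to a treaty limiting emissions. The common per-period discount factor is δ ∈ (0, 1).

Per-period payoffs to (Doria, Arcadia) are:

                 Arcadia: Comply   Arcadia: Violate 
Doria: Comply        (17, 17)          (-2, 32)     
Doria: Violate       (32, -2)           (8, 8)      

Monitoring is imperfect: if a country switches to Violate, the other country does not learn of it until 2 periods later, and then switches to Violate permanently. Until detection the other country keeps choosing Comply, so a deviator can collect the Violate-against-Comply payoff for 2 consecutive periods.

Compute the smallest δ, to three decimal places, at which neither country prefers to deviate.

The best deviation is to choose Violate for all 2 undetected periods, earning 32 each, then 8 forever once detected.
Deviation value: 32(1−δ^2)/(1−δ) + 8δ^2/(1−δ); cooperation value: 17/(1−δ).
IC: 17 ≥ 32(1−δ^2) + 8δ^2 = 32 − 24δ^2.
So δ^2 ≥ 15/24 = 5/8, giving δ ≥ (5/8)^(1/2) ≈ 0.791.

0.791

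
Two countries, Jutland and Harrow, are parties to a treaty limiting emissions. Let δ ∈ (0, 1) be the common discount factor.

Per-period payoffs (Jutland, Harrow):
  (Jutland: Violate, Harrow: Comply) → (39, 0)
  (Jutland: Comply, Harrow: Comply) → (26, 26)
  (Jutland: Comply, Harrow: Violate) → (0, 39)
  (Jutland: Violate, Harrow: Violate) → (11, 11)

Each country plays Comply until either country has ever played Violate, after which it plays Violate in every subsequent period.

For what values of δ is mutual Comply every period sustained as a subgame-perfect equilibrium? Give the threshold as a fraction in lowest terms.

One-period gain from deviating is 39 − 26 = 13. The loss is 26 − 11 = 15 in every subsequent period, with present value 15·δ/(1−δ).
Deviation is unprofitable when 15·δ/(1−δ) ≥ 13, i.e. δ/(1−δ) ≥ 13/15.
Equivalently δ ≥ 13/(13+15) = 13/28.

13/28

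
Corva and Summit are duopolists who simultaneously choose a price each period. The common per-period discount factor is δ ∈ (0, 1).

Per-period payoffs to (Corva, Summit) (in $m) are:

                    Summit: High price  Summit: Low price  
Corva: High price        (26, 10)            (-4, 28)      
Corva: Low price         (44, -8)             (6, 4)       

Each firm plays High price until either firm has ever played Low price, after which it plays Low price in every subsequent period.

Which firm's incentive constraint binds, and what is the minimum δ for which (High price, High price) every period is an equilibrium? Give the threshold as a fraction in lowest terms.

For Corva: deviation gain 44−26 = 18, per-period punishment loss 26−6 = 20. IC gives δ ≥ 18/38 = 9/19.
For Summit: gain 18, loss 6 per period, so δ ≥ 18/24 = 3/4.
The tighter constraint is Summit's, so cooperation needs δ ≥ 3/4.

Summit; δ ≥ 3/4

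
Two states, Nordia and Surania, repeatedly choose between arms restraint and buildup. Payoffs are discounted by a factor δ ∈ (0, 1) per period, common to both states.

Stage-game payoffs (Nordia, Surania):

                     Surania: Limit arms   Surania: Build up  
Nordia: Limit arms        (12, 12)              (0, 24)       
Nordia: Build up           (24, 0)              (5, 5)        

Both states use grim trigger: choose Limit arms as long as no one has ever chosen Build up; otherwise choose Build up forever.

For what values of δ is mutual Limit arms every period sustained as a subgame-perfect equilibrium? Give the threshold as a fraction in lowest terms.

Cooperation forever yields 12 each period: 12/(1−δ).
Deviating yields 24 once, then 5 forever: 24 + 5δ/(1−δ).
No profitable deviation requires 12/(1−δ) ≥ 24 + 5δ/(1−δ).
Multiplying by (1−δ): 12 ≥ 24(1−δ) + 5δ = 24 − 19δ.
So 19δ ≥ 12, i.e. δ ≥ 12/19.

12/19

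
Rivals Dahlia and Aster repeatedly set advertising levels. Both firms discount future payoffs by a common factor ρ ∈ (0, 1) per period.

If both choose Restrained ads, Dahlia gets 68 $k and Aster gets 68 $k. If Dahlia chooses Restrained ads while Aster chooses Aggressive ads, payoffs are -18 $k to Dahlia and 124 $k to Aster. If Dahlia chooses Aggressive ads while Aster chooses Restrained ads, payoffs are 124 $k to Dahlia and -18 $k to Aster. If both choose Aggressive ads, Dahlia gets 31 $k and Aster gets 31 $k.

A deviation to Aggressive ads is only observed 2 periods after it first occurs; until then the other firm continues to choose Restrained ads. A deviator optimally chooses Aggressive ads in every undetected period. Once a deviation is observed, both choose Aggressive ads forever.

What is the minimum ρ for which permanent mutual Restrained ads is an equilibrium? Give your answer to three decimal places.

A deviator earns 124 for 2 periods, then 31 forever; cooperating earns 68 forever. Multiplying the IC by (1−ρ):
68 ≥ 124(1−ρ^2) + 31ρ^2, so 93·ρ^2 ≥ 56 and ρ^2 ≥ 56/93.
ρ ≥ (56/93)^(1/2) ≈ 0.776.

0.776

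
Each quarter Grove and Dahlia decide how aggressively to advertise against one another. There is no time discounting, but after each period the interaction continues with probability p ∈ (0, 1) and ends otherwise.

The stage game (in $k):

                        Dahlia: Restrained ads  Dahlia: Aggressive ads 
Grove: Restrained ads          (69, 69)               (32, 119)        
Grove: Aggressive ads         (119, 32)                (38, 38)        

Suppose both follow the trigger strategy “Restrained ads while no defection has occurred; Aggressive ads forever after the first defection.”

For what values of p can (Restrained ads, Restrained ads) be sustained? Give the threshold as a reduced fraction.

50/81

Expected cooperation value is 69 + p·69 + p²·69 + … = 69/(1−p); deviation gives 119 + p·38/(1−p).
69 ≥ 119(1−p) + 38p ⇒ 81p ≥ 50 ⇒ p ≥ 50/81.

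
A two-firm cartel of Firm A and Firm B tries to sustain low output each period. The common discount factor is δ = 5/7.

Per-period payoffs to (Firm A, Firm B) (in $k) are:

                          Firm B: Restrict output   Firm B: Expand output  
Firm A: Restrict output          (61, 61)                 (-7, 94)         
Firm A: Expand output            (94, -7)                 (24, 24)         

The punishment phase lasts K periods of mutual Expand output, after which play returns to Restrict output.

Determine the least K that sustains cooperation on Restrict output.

2

IC: δ(1−δ^K)/(1−δ) ≥ (94−61)/(61−24) = 33/37.
With δ = 5/7: need 1 − δ^K ≥ 33/37·(1−5/7)/(5/7), i.e. δ^K ≤ 0.6432.
Since (5/7)^1 = 0.7143 and (5/7)^2 = 0.5102, the smallest such K is 2.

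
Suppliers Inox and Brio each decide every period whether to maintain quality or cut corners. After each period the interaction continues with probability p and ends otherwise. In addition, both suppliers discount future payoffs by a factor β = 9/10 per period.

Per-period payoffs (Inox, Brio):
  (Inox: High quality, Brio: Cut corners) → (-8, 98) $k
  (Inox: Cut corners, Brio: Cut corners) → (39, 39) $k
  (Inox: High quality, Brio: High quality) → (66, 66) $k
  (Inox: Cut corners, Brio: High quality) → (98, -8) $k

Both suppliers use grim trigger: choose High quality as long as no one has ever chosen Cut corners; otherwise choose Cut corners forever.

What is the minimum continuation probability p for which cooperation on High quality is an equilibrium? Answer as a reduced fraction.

320/531

Expected continuation weight on next period's payoff is β·p = 9/10·p, which plays the role of the discount factor.
Cooperation requires 9/10·p ≥ (98−66)/(98−39) = 32/59, hence p ≥ 320/531.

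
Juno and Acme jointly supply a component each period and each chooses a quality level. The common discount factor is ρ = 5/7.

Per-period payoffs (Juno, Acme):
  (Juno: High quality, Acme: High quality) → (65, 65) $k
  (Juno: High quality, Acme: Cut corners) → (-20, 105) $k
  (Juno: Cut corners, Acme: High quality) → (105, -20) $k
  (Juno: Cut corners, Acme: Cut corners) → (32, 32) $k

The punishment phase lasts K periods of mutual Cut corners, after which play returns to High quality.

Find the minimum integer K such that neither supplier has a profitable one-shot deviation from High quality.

Need Σ_{k=1}^{K} ρ^k ≥ (105−65)/(65−32) = 1.2121 at ρ = 5/7.
At K = 1 the sum is 0.7143 < 1.2121; at K = 2 it is 1.2245 ≥ 1.2121.
So the minimum punishment length is K = 2.

2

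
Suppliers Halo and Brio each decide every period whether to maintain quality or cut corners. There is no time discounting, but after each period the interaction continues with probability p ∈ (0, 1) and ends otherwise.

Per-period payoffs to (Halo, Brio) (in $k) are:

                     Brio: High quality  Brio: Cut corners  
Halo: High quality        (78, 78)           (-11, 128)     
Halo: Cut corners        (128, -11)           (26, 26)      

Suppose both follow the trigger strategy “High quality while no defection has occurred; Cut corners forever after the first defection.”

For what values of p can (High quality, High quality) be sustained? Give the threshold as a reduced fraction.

With no time discounting, the continuation probability p plays the role of the discount factor.
Grim-trigger IC: 78/(1−p) ≥ 128 + 26p/(1−p) ⇒ p ≥ (128−78)/(128−26) = 25/51.

25/51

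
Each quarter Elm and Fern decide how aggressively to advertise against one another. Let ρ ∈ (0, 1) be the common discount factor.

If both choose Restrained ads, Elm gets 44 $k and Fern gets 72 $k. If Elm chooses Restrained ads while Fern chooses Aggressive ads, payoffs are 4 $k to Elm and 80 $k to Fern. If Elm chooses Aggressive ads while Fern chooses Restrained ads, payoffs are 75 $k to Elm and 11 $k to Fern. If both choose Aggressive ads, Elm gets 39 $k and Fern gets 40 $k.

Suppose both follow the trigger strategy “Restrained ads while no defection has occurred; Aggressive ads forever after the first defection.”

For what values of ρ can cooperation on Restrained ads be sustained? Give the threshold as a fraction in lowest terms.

31/36

Elm's threshold: (75−44)/(75−39) = 31/36.
Fern's threshold: (80−72)/(80−40) = 1/5.
31/36 > 1/5, so Elm binds and ρ* = 31/36.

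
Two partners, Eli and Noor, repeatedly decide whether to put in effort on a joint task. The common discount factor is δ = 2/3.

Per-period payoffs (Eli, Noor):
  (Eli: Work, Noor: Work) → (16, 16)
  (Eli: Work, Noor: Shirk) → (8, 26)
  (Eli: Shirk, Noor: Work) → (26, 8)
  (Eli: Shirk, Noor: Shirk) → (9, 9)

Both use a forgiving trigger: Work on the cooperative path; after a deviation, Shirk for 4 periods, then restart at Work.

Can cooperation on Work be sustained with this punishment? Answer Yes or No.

Yes

Comparing payoff streams over the 5 periods until play realigns: cooperate → 16(1+δ+…+δ^4); deviate → 26 + 9(δ+…+δ^4).
Cooperation is sustained iff (16−9)(δ+…+δ^4) ≥ 26−16.
δ+…+δ^4 = 2/3·(1−(2/3)^4)/(1−2/3) = 1.6049, and (26−16)/(16−9) = 1.4286.
1.6049 ≥ 1.4286, so cooperation is sustainable.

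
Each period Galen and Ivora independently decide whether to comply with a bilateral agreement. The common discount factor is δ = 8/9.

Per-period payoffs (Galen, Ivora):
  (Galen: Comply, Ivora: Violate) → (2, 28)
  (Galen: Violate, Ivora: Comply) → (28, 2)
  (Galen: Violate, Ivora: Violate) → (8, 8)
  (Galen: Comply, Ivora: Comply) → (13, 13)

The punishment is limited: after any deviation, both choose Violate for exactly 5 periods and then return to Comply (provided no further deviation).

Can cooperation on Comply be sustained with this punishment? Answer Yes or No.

IC: δ+…+δ^5 ≥ (28−13)/(13−8) = 3.
At δ = 8/9: partial sum = 3.5606 ≥ 3.0000. Cooperation sustainable.

Yes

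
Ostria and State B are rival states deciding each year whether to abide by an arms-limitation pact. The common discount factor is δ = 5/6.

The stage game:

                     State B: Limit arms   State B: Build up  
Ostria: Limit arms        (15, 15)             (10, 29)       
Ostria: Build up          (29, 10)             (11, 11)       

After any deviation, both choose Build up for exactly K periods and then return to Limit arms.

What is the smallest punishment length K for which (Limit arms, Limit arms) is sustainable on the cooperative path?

IC: δ(1−δ^K)/(1−δ) ≥ (29−15)/(15−11) = 7/2.
With δ = 5/6: need 1 − δ^K ≥ 7/2·(1−5/6)/(5/6), i.e. δ^K ≤ 0.3000.
Since (5/6)^6 = 0.3349 and (5/6)^7 = 0.2791, the smallest such K is 7.

7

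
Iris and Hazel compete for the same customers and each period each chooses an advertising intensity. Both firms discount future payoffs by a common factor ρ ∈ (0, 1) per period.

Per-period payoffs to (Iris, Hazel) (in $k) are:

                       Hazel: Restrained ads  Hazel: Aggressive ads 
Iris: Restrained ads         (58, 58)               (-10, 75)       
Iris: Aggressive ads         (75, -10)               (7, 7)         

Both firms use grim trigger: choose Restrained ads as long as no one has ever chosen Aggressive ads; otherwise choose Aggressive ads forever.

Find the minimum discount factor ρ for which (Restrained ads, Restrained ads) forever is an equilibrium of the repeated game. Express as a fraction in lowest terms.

1/4

One-period gain from deviating is 75 − 58 = 17. The loss is 58 − 7 = 51 in every subsequent period, with present value 51·ρ/(1−ρ).
Deviation is unprofitable when 51·ρ/(1−ρ) ≥ 17, i.e. ρ/(1−ρ) ≥ 1/3.
Equivalently ρ ≥ 17/(17+51) = 1/4.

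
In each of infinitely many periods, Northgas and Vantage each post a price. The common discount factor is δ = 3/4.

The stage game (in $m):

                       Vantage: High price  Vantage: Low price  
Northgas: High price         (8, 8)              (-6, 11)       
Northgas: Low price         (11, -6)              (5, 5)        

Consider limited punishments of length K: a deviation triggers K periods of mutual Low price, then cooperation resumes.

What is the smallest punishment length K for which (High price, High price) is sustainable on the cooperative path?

2

IC: δ(1−δ^K)/(1−δ) ≥ (11−8)/(8−5) = 1.
With δ = 3/4: need 1 − δ^K ≥ 1·(1−3/4)/(3/4), i.e. δ^K ≤ 0.6667.
Since (3/4)^1 = 0.7500 and (3/4)^2 = 0.5625, the smallest such K is 2.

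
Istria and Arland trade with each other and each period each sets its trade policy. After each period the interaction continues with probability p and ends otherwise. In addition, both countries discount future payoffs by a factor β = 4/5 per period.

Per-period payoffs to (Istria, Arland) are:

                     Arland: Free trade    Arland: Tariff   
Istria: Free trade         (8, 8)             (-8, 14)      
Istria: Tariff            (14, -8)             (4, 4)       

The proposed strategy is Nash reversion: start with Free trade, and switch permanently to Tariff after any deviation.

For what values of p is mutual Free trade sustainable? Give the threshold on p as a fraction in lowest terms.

3/4

With continuation probability p and discount β, the effective per-period discount factor is βp.
Grim-trigger IC: βp ≥ (14−8)/(14−4) = 3/5.
So p ≥ (3/5)/(4/5) = 3/4.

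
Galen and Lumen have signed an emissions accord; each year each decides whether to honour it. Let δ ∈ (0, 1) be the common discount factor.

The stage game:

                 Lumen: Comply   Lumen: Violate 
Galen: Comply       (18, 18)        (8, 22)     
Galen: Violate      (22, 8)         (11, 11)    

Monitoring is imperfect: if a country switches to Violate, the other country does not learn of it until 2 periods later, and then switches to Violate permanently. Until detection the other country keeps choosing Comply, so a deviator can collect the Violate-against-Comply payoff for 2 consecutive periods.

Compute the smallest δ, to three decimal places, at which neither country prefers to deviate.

0.603

The best deviation is to choose Violate for all 2 undetected periods, earning 22 each, then 11 forever once detected.
Deviation value: 22(1−δ^2)/(1−δ) + 11δ^2/(1−δ); cooperation value: 18/(1−δ).
IC: 18 ≥ 22(1−δ^2) + 11δ^2 = 22 − 11δ^2.
So δ^2 ≥ 4/11, giving δ ≥ (4/11)^(1/2) ≈ 0.603.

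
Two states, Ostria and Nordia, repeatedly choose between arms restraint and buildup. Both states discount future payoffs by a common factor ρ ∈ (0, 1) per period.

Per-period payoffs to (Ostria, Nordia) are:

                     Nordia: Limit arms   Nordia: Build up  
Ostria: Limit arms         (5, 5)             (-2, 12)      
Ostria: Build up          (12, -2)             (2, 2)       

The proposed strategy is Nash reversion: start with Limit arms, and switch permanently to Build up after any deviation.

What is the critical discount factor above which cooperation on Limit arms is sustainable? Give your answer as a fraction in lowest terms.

7/10

Cooperation forever yields 5 each period: 5/(1−ρ).
Deviating yields 12 once, then 2 forever: 12 + 2ρ/(1−ρ).
No profitable deviation requires 5/(1−ρ) ≥ 12 + 2ρ/(1−ρ).
Multiplying by (1−ρ): 5 ≥ 12(1−ρ) + 2ρ = 12 − 10ρ.
So 10ρ ≥ 7, i.e. ρ ≥ 7/10.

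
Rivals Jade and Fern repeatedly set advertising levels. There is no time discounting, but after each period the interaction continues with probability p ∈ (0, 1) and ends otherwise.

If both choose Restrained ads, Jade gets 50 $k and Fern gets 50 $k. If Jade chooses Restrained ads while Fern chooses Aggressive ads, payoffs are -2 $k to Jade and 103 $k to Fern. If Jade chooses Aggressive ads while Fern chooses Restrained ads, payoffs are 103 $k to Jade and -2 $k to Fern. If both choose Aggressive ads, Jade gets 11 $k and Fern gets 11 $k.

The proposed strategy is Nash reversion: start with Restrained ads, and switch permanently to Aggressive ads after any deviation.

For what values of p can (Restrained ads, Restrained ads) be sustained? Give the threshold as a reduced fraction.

Expected cooperation value is 50 + p·50 + p²·50 + … = 50/(1−p); deviation gives 103 + p·11/(1−p).
50 ≥ 103(1−p) + 11p ⇒ 92p ≥ 53 ⇒ p ≥ 53/92.

53/92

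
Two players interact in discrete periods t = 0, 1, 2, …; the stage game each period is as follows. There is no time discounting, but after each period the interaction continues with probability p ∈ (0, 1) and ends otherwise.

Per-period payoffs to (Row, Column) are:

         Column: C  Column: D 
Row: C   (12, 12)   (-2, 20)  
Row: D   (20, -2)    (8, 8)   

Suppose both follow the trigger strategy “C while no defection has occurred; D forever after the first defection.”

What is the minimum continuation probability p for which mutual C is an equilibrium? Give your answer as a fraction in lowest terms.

Expected cooperation value is 12 + p·12 + p²·12 + … = 12/(1−p); deviation gives 20 + p·8/(1−p).
12 ≥ 20(1−p) + 8p ⇒ 12p ≥ 8 ⇒ p ≥ 8/12 = 2/3.

2/3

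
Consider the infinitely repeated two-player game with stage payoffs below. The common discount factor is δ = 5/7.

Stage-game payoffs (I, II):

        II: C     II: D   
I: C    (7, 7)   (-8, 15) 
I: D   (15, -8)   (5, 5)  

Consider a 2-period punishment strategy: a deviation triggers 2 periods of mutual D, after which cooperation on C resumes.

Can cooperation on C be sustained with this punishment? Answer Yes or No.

No

IC: δ+…+δ^2 ≥ (15−7)/(7−5) = 4.
At δ = 5/7: partial sum = 1.2245 < 4.0000. Cooperation not sustainable.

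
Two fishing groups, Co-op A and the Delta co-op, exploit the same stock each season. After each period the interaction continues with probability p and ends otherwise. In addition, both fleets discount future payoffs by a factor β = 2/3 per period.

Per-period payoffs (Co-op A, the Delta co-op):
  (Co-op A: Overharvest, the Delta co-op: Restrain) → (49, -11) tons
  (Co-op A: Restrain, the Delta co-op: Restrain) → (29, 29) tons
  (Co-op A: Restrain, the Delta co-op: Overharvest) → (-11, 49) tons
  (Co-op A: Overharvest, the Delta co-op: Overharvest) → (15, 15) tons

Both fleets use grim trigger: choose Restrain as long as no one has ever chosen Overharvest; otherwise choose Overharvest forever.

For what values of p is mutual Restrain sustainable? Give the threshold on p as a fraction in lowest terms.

Expected continuation weight on next period's payoff is β·p = 2/3·p, which plays the role of the discount factor.
Cooperation requires 2/3·p ≥ (49−29)/(49−15) = 10/17, hence p ≥ 15/17.

15/17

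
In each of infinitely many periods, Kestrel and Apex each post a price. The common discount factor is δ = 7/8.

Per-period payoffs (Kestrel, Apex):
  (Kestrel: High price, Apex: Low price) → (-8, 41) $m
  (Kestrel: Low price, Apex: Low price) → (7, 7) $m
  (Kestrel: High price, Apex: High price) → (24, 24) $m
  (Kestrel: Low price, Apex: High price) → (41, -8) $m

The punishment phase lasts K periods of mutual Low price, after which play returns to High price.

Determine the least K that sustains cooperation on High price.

IC: δ(1−δ^K)/(1−δ) ≥ (41−24)/(24−7) = 1.
With δ = 7/8: need 1 − δ^K ≥ 1·(1−7/8)/(7/8), i.e. δ^K ≤ 0.8571.
Since (7/8)^1 = 0.8750 and (7/8)^2 = 0.7656, the smallest such K is 2.

2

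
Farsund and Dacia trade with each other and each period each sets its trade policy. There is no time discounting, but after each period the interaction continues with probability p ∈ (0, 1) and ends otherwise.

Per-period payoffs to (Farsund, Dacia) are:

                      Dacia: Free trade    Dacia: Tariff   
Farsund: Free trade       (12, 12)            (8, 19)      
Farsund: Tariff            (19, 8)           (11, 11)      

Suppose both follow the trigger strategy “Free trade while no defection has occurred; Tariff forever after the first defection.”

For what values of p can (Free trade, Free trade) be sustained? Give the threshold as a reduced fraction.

Expected cooperation value is 12 + p·12 + p²·12 + … = 12/(1−p); deviation gives 19 + p·11/(1−p).
12 ≥ 19(1−p) + 11p ⇒ 8p ≥ 7 ⇒ p ≥ 7/8.

7/8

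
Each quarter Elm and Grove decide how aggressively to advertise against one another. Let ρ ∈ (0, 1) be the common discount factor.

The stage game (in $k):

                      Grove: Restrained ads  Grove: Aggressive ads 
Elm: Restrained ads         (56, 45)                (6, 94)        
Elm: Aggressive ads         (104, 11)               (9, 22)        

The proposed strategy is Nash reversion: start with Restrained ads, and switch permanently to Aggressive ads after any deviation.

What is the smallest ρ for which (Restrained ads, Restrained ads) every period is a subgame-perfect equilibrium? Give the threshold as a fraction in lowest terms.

Elm's threshold: (104−56)/(104−9) = 48/95.
Grove's threshold: (94−45)/(94−22) = 49/72.
48/95 < 49/72, so Grove binds and ρ* = 49/72.

49/72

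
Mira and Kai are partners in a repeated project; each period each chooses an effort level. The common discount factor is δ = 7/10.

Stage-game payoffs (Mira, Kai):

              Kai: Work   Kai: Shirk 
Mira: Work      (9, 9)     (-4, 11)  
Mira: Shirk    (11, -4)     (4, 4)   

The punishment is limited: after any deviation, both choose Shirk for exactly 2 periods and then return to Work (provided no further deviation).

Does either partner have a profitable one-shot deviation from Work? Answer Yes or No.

No

IC: δ+…+δ^2 ≥ (11−9)/(9−4) = 2/5.
At δ = 7/10: partial sum = 1.1900 ≥ 0.4000. Cooperation sustainable.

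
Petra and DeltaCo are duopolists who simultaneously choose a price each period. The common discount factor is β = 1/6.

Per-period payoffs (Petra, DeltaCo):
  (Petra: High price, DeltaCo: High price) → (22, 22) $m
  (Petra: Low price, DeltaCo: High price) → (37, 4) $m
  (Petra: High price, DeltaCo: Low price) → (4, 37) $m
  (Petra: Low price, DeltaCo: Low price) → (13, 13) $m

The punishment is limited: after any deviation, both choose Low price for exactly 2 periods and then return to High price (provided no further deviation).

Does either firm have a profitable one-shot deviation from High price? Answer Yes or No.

IC: β+…+β^2 ≥ (37−22)/(22−13) = 5/3.
At β = 1/6: partial sum = 0.1944 < 1.6667. Cooperation not sustainable.

Yes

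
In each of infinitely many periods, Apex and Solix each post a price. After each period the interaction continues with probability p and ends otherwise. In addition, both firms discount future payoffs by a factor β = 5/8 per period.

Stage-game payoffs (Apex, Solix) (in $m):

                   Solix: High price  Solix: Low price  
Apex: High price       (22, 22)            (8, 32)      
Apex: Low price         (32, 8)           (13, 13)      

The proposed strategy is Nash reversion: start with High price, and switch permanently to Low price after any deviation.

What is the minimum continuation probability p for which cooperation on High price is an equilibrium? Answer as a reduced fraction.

16/19

With continuation probability p and discount β, the effective per-period discount factor is βp.
Grim-trigger IC: βp ≥ (32−22)/(32−13) = 10/19.
So p ≥ (10/19)/(5/8) = 16/19.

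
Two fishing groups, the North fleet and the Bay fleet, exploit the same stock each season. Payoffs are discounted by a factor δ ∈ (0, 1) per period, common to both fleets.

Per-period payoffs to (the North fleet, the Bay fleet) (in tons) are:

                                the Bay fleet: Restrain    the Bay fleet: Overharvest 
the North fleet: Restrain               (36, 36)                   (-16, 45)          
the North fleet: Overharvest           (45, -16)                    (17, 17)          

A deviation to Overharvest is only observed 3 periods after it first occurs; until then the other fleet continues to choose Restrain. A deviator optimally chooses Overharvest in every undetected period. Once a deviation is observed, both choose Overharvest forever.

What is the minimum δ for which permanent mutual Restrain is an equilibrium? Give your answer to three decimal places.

0.685

Deviating for the 3 undetected periods gains 45−36 = 9 per period over cooperation, then loses 36−17 = 19 per period forever once punishment starts.
Gain: 9(1 + δ + … + δ^2); loss: 19·δ^3/(1−δ).
No profitable deviation ⇔ 9(1−δ^3) ≤ 19·δ^3, i.e. δ^3 ≥ 9/(9+19) = 9/28.
Hence δ ≥ (9/28)^(1/3) ≈ 0.685.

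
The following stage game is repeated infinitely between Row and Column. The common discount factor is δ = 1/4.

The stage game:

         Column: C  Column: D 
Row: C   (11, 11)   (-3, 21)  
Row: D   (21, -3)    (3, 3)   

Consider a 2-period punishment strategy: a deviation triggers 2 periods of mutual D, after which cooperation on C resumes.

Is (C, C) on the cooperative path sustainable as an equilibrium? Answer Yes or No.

No

A one-shot deviation gives 21 now, then 3 for 2 periods, then back to 11.
Gain from deviating: (21−11) today; loss: (11−3) in each of the next 2 periods.
No-deviation condition: (11−3)(δ+…+δ^2) ≥ 21−11, i.e. δ+…+δ^2 ≥ 5/4.
At δ = 1/4: δ+…+δ^2 = 0.3125 < 1.2500.
So cooperation is not sustainable.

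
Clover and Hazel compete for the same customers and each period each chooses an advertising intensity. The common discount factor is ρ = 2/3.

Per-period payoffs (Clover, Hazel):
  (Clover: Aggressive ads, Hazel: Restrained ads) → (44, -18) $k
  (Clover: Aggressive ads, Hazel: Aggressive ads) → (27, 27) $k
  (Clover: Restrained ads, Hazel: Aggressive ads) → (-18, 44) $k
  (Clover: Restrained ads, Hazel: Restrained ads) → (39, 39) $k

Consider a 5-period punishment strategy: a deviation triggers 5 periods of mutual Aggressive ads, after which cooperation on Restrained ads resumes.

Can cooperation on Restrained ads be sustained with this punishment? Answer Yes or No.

A one-shot deviation gives 44 now, then 27 for 5 periods, then back to 39.
Gain from deviating: (44−39) today; loss: (39−27) in each of the next 5 periods.
No-deviation condition: (39−27)(ρ+…+ρ^5) ≥ 44−39, i.e. ρ+…+ρ^5 ≥ 5/12.
At ρ = 2/3: ρ+…+ρ^5 = 1.7366 ≥ 0.4167.
So cooperation is sustainable.

Yes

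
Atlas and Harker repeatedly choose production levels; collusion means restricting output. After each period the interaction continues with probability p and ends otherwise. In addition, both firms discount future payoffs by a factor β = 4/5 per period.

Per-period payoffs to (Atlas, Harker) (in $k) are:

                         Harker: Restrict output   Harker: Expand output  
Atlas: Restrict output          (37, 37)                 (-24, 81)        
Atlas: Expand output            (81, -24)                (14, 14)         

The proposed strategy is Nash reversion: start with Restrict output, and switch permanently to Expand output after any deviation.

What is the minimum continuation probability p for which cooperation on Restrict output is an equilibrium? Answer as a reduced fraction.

Expected continuation weight on next period's payoff is β·p = 4/5·p, which plays the role of the discount factor.
Cooperation requires 4/5·p ≥ (81−37)/(81−14) = 44/67, hence p ≥ 55/67.

55/67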